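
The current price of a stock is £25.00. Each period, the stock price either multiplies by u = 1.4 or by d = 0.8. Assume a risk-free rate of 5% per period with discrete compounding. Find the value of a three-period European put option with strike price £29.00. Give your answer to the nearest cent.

£5.20

Risk-neutral probability p = (1 + 0.05 − 0.8)/(1.4 − 0.8) = 0.2500/0.6000 = 0.4167
Terminal stock prices: S_uuu = 68.6, S_uud = 39.2, S_udd = 22.4, S_ddd = 12.8
Terminal payoffs (K − S): max(-39.6, 0) = 0, max(-10.2, 0) = 0, max(6.6, 0) = 6.6, max(16.2, 0) = 16.2
Node uu (S = 49): V_uu = 1/1.05·[0.4167·0.0000 + 0.5833·0.0000] = 0.0000
Node ud (S = 28): V_ud = 1/1.05·[0.4167·0.0000 + 0.5833·6.6000] = 3.6667
Node dd (S = 16): V_dd = 1/1.05·[0.4167·6.6000 + 0.5833·16.2000] = 11.6190
Node u (S = 35): V_u = 1/1.05·[0.4167·0.0000 + 0.5833·3.6667] = 2.0370
Node d (S = 20): V_d = 1/1.05·[0.4167·3.6667 + 0.5833·11.6190] = 7.9101
Node 0 (S = 25): V_0 = 1/1.05·[0.4167·2.0370 + 0.5833·7.9101] = 5.2028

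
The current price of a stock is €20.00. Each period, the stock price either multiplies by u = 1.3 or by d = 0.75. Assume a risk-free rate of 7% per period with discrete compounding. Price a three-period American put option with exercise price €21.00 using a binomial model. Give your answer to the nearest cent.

€2.87

Risk-neutral probability p = (1 + 0.07 − 0.75)/(1.3 − 0.75) = 0.3200/0.5500 = 0.5818
Terminal stock prices: S_uuu = 43.94, S_uud = 25.35, S_udd = 14.62, S_ddd = 8.438
Terminal payoffs (K − S): max(-22.94, 0) = 0, max(-4.35, 0) = 0, max(6.375, 0) = 6.375, max(12.56, 0) = 12.56
Node uu (S = 33.8): continuation = 1/1.07·[0.5818·0.0000 + 0.4182·0.0000] = 0.0000; exercise value = 0.0000 ≤ continuation, so V_uu = 0.0000
Node ud (S = 19.5): continuation = 1/1.07·[0.5818·0.0000 + 0.4182·6.3750] = 2.4915; exercise value = 1.5000 ≤ continuation, so V_ud = 2.4915
Node dd (S = 11.25): continuation = 1/1.07·[0.5818·6.3750 + 0.4182·12.5625] = 8.3762; exercise value = 9.7500 > continuation, so V_dd = 9.7500 (exercise)
Node u (S = 26): continuation = 1/1.07·[0.5818·0.0000 + 0.4182·2.4915] = 0.9737; exercise value = 0.0000 ≤ continuation, so V_u = 0.9737
Node d (S = 15): continuation = 1/1.07·[0.5818·2.4915 + 0.4182·9.7500] = 5.1653; exercise value = 6.0000 > continuation, so V_d = 6.0000 (exercise)
Node 0 (S = 20): continuation = 1/1.07·[0.5818·0.9737 + 0.4182·6.0000] = 2.8744; exercise value = 1.0000 ≤ continuation, so V_0 = 2.8744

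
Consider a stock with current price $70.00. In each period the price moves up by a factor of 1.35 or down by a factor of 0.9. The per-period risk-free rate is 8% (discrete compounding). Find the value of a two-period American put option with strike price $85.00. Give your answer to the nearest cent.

$15.00

Risk-neutral probability p = (1 + 0.08 − 0.9)/(1.35 − 0.9) = 0.1800/0.4500 = 0.4000
Terminal stock prices: S_uu = 127.6, S_ud = 85.05, S_dd = 56.7
Terminal payoffs (K − S): max(-42.58, 0) = 0, max(-0.05, 0) = 0, max(28.3, 0) = 28.3
Node u (S = 94.5): continuation = 1/1.08·[0.4000·0.0000 + 0.6000·0.0000] = 0.0000; exercise value = 0.0000 ≤ continuation, so V_u = 0.0000
Node d (S = 63): continuation = 1/1.08·[0.4000·0.0000 + 0.6000·28.3000] = 15.7222; exercise value = 22.0000 > continuation, so V_d = 22.0000 (exercise)
Node 0 (S = 70): continuation = 1/1.08·[0.4000·0.0000 + 0.6000·22.0000] = 12.2222; exercise value = 15.0000 > continuation, so V_0 = 15.0000 (exercise)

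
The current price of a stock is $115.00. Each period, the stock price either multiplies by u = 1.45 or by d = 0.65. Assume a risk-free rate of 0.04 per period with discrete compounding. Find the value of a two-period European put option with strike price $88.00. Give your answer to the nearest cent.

$9.57

Risk-neutral probability p = (1 + 0.04 − 0.65)/(1.45 − 0.65) = 0.3900/0.8000 = 0.4875
Terminal stock prices: S_uu = 241.8, S_ud = 108.4, S_dd = 48.59
Terminal payoffs (K − S): max(-153.8, 0) = 0, max(-20.39, 0) = 0, max(39.41, 0) = 39.41
Node u (S = 166.8): V_u = 1/1.04·[0.4875·0.0000 + 0.5125·0.0000] = 0.0000
Node d (S = 74.75): V_d = 1/1.04·[0.4875·0.0000 + 0.5125·39.4125] = 19.4220
Node 0 (S = 115): V_0 = 1/1.04·[0.4875·0.0000 + 0.5125·19.4220] = 9.5709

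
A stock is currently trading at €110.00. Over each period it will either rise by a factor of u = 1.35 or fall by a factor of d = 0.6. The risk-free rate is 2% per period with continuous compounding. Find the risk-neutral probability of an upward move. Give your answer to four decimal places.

p = 0.5603

Risk-neutral probability p = (e^0.02 − 0.6)/(1.35 − 0.6) = 0.4202/0.7500 = 0.5603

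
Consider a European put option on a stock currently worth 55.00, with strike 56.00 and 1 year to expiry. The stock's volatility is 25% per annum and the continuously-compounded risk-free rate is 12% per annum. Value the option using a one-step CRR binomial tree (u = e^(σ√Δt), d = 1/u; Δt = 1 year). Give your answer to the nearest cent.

3.62

CRR parameters: u = e^(σ√Δt) = e^(0.25·√1) = 1.2840, d = 1/u = 0.7788
Per-period rate: rΔt = 0.12·1 = 0.12, so R = e^0.12 = 1.1275
Risk-neutral probability p = (e^0.12 − 0.7788)/(1.2840 − 0.7788) = 0.3487/0.5052 = 0.6902
Terminal stock prices: S_u = 70.62, S_d = 42.83
Terminal payoffs (K − S): max(-14.62, 0) = 0, max(13.17, 0) = 13.17
Node 0 (S = 55): V_0 = e^(−0.12)·[0.6902·0.0000 + 0.3098·13.1660] = 3.6178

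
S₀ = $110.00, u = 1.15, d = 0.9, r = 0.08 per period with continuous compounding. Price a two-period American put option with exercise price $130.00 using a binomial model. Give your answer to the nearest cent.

$20.00

Risk-neutral probability p = (e^0.08 − 0.9)/(1.15 − 0.9) = 0.1833/0.2500 = 0.7331
Terminal stock prices: S_uu = 145.5, S_ud = 113.8, S_dd = 89.1
Terminal payoffs (K − S): max(-15.47, 0) = 0, max(16.15, 0) = 16.15, max(40.9, 0) = 40.9
Node u (S = 126.5): continuation = e^(−0.08)·[0.7331·0.0000 + 0.2669·16.1500] = 3.9783; exercise value = 3.5000 ≤ continuation, so V_u = 3.9783
Node d (S = 99): continuation = e^(−0.08)·[0.7331·16.1500 + 0.2669·40.9000] = 21.0051; exercise value = 31.0000 > continuation, so V_d = 31.0000 (exercise)
Node 0 (S = 110): continuation = e^(−0.08)·[0.7331·3.9783 + 0.2669·31.0000] = 10.3288; exercise value = 20.0000 > continuation, so V_0 = 20.0000 (exercise)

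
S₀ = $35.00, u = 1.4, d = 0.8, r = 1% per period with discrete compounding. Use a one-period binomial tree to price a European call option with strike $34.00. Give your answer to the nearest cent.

$5.20

Risk-neutral probability p = (1 + 0.01 − 0.8)/(1.4 − 0.8) = 0.2100/0.6000 = 0.3500
Terminal stock prices: S_u = 49, S_d = 28
Terminal payoffs (S − K): max(15, 0) = 15, max(-6, 0) = 0
Node 0 (S = 35): V_0 = 1/1.01·[0.3500·15.0000 + 0.6500·0.0000] = 5.1980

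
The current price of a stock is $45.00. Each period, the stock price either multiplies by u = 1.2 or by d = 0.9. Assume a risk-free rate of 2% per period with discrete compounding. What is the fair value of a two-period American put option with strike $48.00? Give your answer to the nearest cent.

$4.41

Risk-neutral probability p = (1 + 0.02 − 0.9)/(1.2 − 0.9) = 0.1200/0.3000 = 0.4000
Terminal stock prices: S_uu = 64.8, S_ud = 48.6, S_dd = 36.45
Terminal payoffs (K − S): max(-16.8, 0) = 0, max(-0.6, 0) = 0, max(11.55, 0) = 11.55
Node u (S = 54): continuation = 1/1.02·[0.4000·0.0000 + 0.6000·0.0000] = 0.0000; exercise value = 0.0000 ≤ continuation, so V_u = 0.0000
Node d (S = 40.5): continuation = 1/1.02·[0.4000·0.0000 + 0.6000·11.5500] = 6.7941; exercise value = 7.5000 > continuation, so V_d = 7.5000 (exercise)
Node 0 (S = 45): continuation = 1/1.02·[0.4000·0.0000 + 0.6000·7.5000] = 4.4118; exercise value = 3.0000 ≤ continuation, so V_0 = 4.4118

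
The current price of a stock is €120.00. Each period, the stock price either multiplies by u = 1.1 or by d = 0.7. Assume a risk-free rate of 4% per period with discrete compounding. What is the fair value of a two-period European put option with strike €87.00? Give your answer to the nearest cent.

€0.59

Risk-neutral probability p = (1 + 0.04 − 0.7)/(1.1 − 0.7) = 0.3400/0.4000 = 0.8500
Terminal stock prices: S_uu = 145.2, S_ud = 92.4, S_dd = 58.8
Terminal payoffs (K − S): max(-58.2, 0) = 0, max(-5.4, 0) = 0, max(28.2, 0) = 28.2
Node u (S = 132): V_u = 1/1.04·[0.8500·0.0000 + 0.1500·0.0000] = 0.0000
Node d (S = 84): V_d = 1/1.04·[0.8500·0.0000 + 0.1500·28.2000] = 4.0673
Node 0 (S = 120): V_0 = 1/1.04·[0.8500·0.0000 + 0.1500·4.0673] = 0.5866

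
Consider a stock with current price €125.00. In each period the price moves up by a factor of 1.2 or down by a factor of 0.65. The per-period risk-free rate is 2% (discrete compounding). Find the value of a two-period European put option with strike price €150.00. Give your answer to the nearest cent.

Risk-neutral probability p = (1 + 0.02 − 0.65)/(1.2 − 0.65) = 0.3700/0.5500 = 0.6727
Terminal stock prices: S_uu = 180, S_ud = 97.5, S_dd = 52.81
Terminal payoffs (K − S): max(-30, 0) = 0, max(52.5, 0) = 52.5, max(97.19, 0) = 97.19
Node u (S = 150): V_u = 1/1.02·[0.6727·0.0000 + 0.3273·52.5000] = 16.8449
Node d (S = 81.25): V_d = 1/1.02·[0.6727·52.5000 + 0.3273·97.1875] = 65.8088
Node 0 (S = 125): V_0 = 1/1.02·[0.6727·16.8449 + 0.3273·65.8088] = 32.2250

€32.22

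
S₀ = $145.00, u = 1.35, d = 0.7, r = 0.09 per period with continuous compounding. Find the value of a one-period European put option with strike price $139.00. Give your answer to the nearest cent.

$13.49

Risk-neutral probability p = (e^0.09 − 0.7)/(1.35 − 0.7) = 0.3942/0.6500 = 0.6064
Terminal stock prices: S_u = 195.8, S_d = 101.5
Terminal payoffs (K − S): max(-56.75, 0) = 0, max(37.5, 0) = 37.5
Node 0 (S = 145): V_0 = e^(−0.09)·[0.6064·0.0000 + 0.3936·37.5000] = 13.4889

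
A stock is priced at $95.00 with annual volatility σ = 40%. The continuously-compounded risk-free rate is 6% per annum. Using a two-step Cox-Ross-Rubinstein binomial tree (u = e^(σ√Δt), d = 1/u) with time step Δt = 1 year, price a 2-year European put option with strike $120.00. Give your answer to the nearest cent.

$29.85

CRR parameters: u = e^(σ√Δt) = e^(0.4·√1) = 1.4918, d = 1/u = 0.6703
Per-period rate: rΔt = 0.06·1 = 0.06, so R = e^0.06 = 1.0618
Risk-neutral probability p = (e^0.06 − 0.6703)/(1.4918 − 0.6703) = 0.3915/0.8215 = 0.4766
Terminal stock prices: S_uu = 211.4, S_ud = 95, S_dd = 42.69
Terminal payoffs (K − S): max(-91.43, 0) = 0, max(25, 0) = 25, max(77.31, 0) = 77.31
Node u (S = 141.7): V_u = e^(−0.06)·[0.4766·0.0000 + 0.5234·25.0000] = 12.3234
Node d (S = 63.68): V_d = e^(−0.06)·[0.4766·25.0000 + 0.5234·77.3137] = 49.3313
Node 0 (S = 95): V_0 = e^(−0.06)·[0.4766·12.3234 + 0.5234·49.3313] = 29.8482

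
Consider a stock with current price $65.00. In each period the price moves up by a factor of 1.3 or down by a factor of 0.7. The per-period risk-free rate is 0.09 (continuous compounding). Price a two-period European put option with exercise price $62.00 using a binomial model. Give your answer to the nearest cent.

Risk-neutral probability p = (e^0.09 − 0.7)/(1.3 − 0.7) = 0.3942/0.6000 = 0.6570
Terminal stock prices: S_uu = 109.9, S_ud = 59.15, S_dd = 31.85
Terminal payoffs (K − S): max(-47.85, 0) = 0, max(2.85, 0) = 2.85, max(30.15, 0) = 30.15
Node u (S = 84.5): V_u = e^(−0.09)·[0.6570·0.0000 + 0.3430·2.8500] = 0.8935
Node d (S = 45.5): V_d = e^(−0.09)·[0.6570·2.8500 + 0.3430·30.1500] = 11.1637
Node 0 (S = 65): V_0 = e^(−0.09)·[0.6570·0.8935 + 0.3430·11.1637] = 4.0365

$4.04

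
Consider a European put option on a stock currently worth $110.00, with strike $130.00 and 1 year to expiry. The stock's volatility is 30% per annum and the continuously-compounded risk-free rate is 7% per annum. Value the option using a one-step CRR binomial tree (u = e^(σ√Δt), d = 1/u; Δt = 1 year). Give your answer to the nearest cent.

$20.60

CRR parameters: u = e^(σ√Δt) = e^(0.3·√1) = 1.3499, d = 1/u = 0.7408
Per-period rate: rΔt = 0.07·1 = 0.07, so R = e^0.07 = 1.0725
Risk-neutral probability p = (e^0.07 − 0.7408)/(1.3499 − 0.7408) = 0.3317/0.6090 = 0.5446
Terminal stock prices: S_u = 148.5, S_d = 81.49
Terminal payoffs (K − S): max(-18.48, 0) = 0, max(48.51, 0) = 48.51
Node 0 (S = 110): V_0 = e^(−0.07)·[0.5446·0.0000 + 0.4554·48.5100] = 20.5975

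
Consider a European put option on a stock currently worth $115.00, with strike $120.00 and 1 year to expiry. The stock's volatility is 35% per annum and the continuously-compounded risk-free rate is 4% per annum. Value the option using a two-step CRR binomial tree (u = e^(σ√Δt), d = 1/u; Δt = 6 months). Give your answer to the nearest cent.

CRR parameters: u = e^(σ√Δt) = e^(0.35·√0.5) = 1.2808, d = 1/u = 0.7808
Per-period rate: rΔt = 0.04·0.5 = 0.02, so R = e^0.02 = 1.0202
Risk-neutral probability p = (e^0.02 − 0.7808)/(1.2808 − 0.7808) = 0.2394/0.5000 = 0.4788
Terminal stock prices: S_uu = 188.7, S_ud = 115, S_dd = 70.1
Terminal payoffs (K − S): max(-68.65, 0) = 0, max(5, 0) = 5, max(49.9, 0) = 49.9
Node u (S = 147.3): V_u = e^(−0.02)·[0.4788·0.0000 + 0.5212·5.0000] = 2.5542
Node d (S = 89.79): V_d = e^(−0.02)·[0.4788·5.0000 + 0.5212·49.8976] = 27.8364
Node 0 (S = 115): V_0 = e^(−0.02)·[0.4788·2.5542 + 0.5212·27.8364] = 15.4188

$15.42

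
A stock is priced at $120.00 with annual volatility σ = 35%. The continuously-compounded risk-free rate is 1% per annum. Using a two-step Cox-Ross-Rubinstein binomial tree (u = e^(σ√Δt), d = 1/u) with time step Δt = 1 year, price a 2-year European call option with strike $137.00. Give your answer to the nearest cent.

$18.74

CRR parameters: u = e^(σ√Δt) = e^(0.35·√1) = 1.4191, d = 1/u = 0.7047
Per-period rate: rΔt = 0.01·1 = 0.01, so R = e^0.01 = 1.0101
Risk-neutral probability p = (e^0.01 − 0.7047)/(1.4191 − 0.7047) = 0.3054/0.7144 = 0.4275
Terminal stock prices: S_uu = 241.7, S_ud = 120, S_dd = 59.59
Terminal payoffs (S − K): max(104.7, 0) = 104.7, max(-17, 0) = 0, max(-77.41, 0) = 0
Node u (S = 170.3): V_u = e^(−0.01)·[0.4275·104.6503 + 0.5725·0.0000] = 44.2878
Node d (S = 84.56): V_d = e^(−0.01)·[0.4275·0.0000 + 0.5725·0.0000] = 0.0000
Node 0 (S = 120): V_0 = e^(−0.01)·[0.4275·44.2878 + 0.5725·0.0000] = 18.7425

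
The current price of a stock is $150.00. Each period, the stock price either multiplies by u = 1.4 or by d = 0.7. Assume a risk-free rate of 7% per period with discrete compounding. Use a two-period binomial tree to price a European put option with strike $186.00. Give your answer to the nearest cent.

$38.81

Risk-neutral probability p = (1 + 0.07 − 0.7)/(1.4 − 0.7) = 0.3700/0.7000 = 0.5286
Terminal stock prices: S_uu = 294, S_ud = 147, S_dd = 73.5
Terminal payoffs (K − S): max(-108, 0) = 0, max(39, 0) = 39, max(112.5, 0) = 112.5
Node u (S = 210): V_u = 1/1.07·[0.5286·0.0000 + 0.4714·39.0000] = 17.1829
Node d (S = 105): V_d = 1/1.07·[0.5286·39.0000 + 0.4714·112.5000] = 68.8318
Node 0 (S = 150): V_0 = 1/1.07·[0.5286·17.1829 + 0.4714·68.8318] = 38.8146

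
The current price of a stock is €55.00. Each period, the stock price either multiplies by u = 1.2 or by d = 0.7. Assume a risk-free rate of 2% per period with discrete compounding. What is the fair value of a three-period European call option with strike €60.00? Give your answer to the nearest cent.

€8.66

Risk-neutral probability p = (1 + 0.02 − 0.7)/(1.2 − 0.7) = 0.3200/0.5000 = 0.6400
Terminal stock prices: S_uuu = 95.04, S_uud = 55.44, S_udd = 32.34, S_ddd = 18.86
Terminal payoffs (S − K): max(35.04, 0) = 35.04, max(-4.56, 0) = 0, max(-27.66, 0) = 0, max(-41.14, 0) = 0
Node uu (S = 79.2): V_uu = 1/1.02·[0.6400·35.0400 + 0.3600·0.0000] = 21.9859
Node ud (S = 46.2): V_ud = 1/1.02·[0.6400·0.0000 + 0.3600·0.0000] = 0.0000
Node dd (S = 26.95): V_dd = 1/1.02·[0.6400·0.0000 + 0.3600·0.0000] = 0.0000
Node u (S = 66): V_u = 1/1.02·[0.6400·21.9859 + 0.3600·0.0000] = 13.7951
Node d (S = 38.5): V_d = 1/1.02·[0.6400·0.0000 + 0.3600·0.0000] = 0.0000
Node 0 (S = 55): V_0 = 1/1.02·[0.6400·13.7951 + 0.3600·0.0000] = 8.6557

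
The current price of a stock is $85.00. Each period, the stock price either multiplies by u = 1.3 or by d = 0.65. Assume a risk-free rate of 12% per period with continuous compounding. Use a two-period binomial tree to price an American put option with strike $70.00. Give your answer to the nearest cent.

$3.47

Risk-neutral probability p = (e^0.12 − 0.65)/(1.3 − 0.65) = 0.4775/0.6500 = 0.7346
Terminal stock prices: S_uu = 143.7, S_ud = 71.83, S_dd = 35.91
Terminal payoffs (K − S): max(-73.65, 0) = 0, max(-1.825, 0) = 0, max(34.09, 0) = 34.09
Node u (S = 110.5): continuation = e^(−0.12)·[0.7346·0.0000 + 0.2654·0.0000] = 0.0000; exercise value = 0.0000 ≤ continuation, so V_u = 0.0000
Node d (S = 55.25): continuation = e^(−0.12)·[0.7346·0.0000 + 0.2654·34.0875] = 8.0235; exercise value = 14.7500 > continuation, so V_d = 14.7500 (exercise)
Node 0 (S = 85): continuation = e^(−0.12)·[0.7346·0.0000 + 0.2654·14.7500] = 3.4718; exercise value = 0.0000 ≤ continuation, so V_0 = 3.4718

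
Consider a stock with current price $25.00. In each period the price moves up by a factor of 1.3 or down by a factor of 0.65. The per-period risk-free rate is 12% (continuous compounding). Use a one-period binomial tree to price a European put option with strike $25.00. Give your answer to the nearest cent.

$2.06

Risk-neutral probability p = (e^0.12 − 0.65)/(1.3 − 0.65) = 0.4775/0.6500 = 0.7346
Terminal stock prices: S_u = 32.5, S_d = 16.25
Terminal payoffs (K − S): max(-7.5, 0) = 0, max(8.75, 0) = 8.75
Node 0 (S = 25): V_0 = e^(−0.12)·[0.7346·0.0000 + 0.2654·8.7500] = 2.0596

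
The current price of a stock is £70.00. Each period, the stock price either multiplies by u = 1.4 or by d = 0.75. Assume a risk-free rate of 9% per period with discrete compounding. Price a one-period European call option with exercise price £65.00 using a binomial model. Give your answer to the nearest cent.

£15.84

Risk-neutral probability p = (1 + 0.09 − 0.75)/(1.4 − 0.75) = 0.3400/0.6500 = 0.5231
Terminal stock prices: S_u = 98, S_d = 52.5
Terminal payoffs (S − K): max(33, 0) = 33, max(-12.5, 0) = 0
Node 0 (S = 70): V_0 = 1/1.09·[0.5231·33.0000 + 0.4769·0.0000] = 15.8363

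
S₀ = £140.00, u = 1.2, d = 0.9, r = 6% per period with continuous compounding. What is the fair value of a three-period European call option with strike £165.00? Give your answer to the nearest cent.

Risk-neutral probability p = (e^0.06 − 0.9)/(1.2 − 0.9) = 0.1618/0.3000 = 0.5395
Terminal stock prices: S_uuu = 241.9, S_uud = 181.4, S_udd = 136.1, S_ddd = 102.1
Terminal payoffs (S − K): max(76.92, 0) = 76.92, max(16.44, 0) = 16.44, max(-28.92, 0) = 0, max(-62.94, 0) = 0
Node uu (S = 201.6): V_uu = e^(−0.06)·[0.5395·76.9200 + 0.4605·16.4400] = 46.2089
Node ud (S = 151.2): V_ud = e^(−0.06)·[0.5395·16.4400 + 0.4605·0.0000] = 8.3522
Node dd (S = 113.4): V_dd = e^(−0.06)·[0.5395·0.0000 + 0.4605·0.0000] = 0.0000
Node u (S = 168): V_u = e^(−0.06)·[0.5395·46.2089 + 0.4605·8.3522] = 27.0985
Node d (S = 126): V_d = e^(−0.06)·[0.5395·8.3522 + 0.4605·0.0000] = 4.2432
Node 0 (S = 140): V_0 = e^(−0.06)·[0.5395·27.0985 + 0.4605·4.2432] = 15.6075

£15.61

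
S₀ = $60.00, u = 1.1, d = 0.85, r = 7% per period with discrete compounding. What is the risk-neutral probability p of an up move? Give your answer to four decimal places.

p = 0.8800

Risk-neutral probability p = (1 + 0.07 − 0.85)/(1.1 − 0.85) = 0.2200/0.2500 = 0.8800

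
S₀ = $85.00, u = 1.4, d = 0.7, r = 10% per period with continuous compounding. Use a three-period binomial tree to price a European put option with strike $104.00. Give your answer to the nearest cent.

$14.57

Risk-neutral probability p = (e^0.1 − 0.7)/(1.4 − 0.7) = 0.4052/0.7000 = 0.5788
Terminal stock prices: S_uuu = 233.2, S_uud = 116.6, S_udd = 58.31, S_ddd = 29.15
Terminal payoffs (K − S): max(-129.2, 0) = 0, max(-12.62, 0) = 0, max(45.69, 0) = 45.69, max(74.84, 0) = 74.84
Node uu (S = 166.6): V_uu = e^(−0.1)·[0.5788·0.0000 + 0.4212·0.0000] = 0.0000
Node ud (S = 83.3): V_ud = e^(−0.1)·[0.5788·0.0000 + 0.4212·45.6900] = 17.4126
Node dd (S = 41.65): V_dd = e^(−0.1)·[0.5788·45.6900 + 0.4212·74.8450] = 52.4531
Node u (S = 119): V_u = e^(−0.1)·[0.5788·0.0000 + 0.4212·17.4126] = 6.6360
Node d (S = 59.5): V_d = e^(−0.1)·[0.5788·17.4126 + 0.4212·52.4531] = 29.1096
Node 0 (S = 85): V_0 = e^(−0.1)·[0.5788·6.6360 + 0.4212·29.1096] = 14.5693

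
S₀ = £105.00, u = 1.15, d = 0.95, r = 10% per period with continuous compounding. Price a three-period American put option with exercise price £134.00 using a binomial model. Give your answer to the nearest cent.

Risk-neutral probability p = (e^0.1 − 0.95)/(1.15 − 0.95) = 0.1552/0.2000 = 0.7759
Terminal stock prices: S_uuu = 159.7, S_uud = 131.9, S_udd = 109, S_ddd = 90.02
Terminal payoffs (K − S): max(-25.69, 0) = 0, max(2.081, 0) = 2.081, max(25.02, 0) = 25.02, max(43.98, 0) = 43.98
Node uu (S = 138.9): continuation = e^(−0.1)·[0.7759·0.0000 + 0.2241·2.0806] = 0.4220; exercise value = 0.0000 ≤ continuation, so V_uu = 0.4220
Node ud (S = 114.7): continuation = e^(−0.1)·[0.7759·2.0806 + 0.2241·25.0231] = 6.5357; exercise value = 19.2875 > continuation, so V_ud = 19.2875 (exercise)
Node dd (S = 94.76): continuation = e^(−0.1)·[0.7759·25.0231 + 0.2241·43.9756] = 26.4857; exercise value = 39.2375 > continuation, so V_dd = 39.2375 (exercise)
Node u (S = 120.7): continuation = e^(−0.1)·[0.7759·0.4220 + 0.2241·19.2875] = 4.2080; exercise value = 13.2500 > continuation, so V_u = 13.2500 (exercise)
Node d (S = 99.75): continuation = e^(−0.1)·[0.7759·19.2875 + 0.2241·39.2375] = 21.4982; exercise value = 34.2500 > continuation, so V_d = 34.2500 (exercise)
Node 0 (S = 105): continuation = e^(−0.1)·[0.7759·13.2500 + 0.2241·34.2500] = 16.2482; exercise value = 29.0000 > continuation, so V_0 = 29.0000 (exercise)

£29.00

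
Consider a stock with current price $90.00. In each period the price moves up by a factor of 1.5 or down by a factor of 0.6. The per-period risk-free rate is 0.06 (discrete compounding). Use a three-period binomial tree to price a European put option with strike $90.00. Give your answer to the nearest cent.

$19.66

Risk-neutral probability p = (1 + 0.06 − 0.6)/(1.5 − 0.6) = 0.4600/0.9000 = 0.5111
Terminal stock prices: S_uuu = 303.8, S_uud = 121.5, S_udd = 48.6, S_ddd = 19.44
Terminal payoffs (K − S): max(-213.8, 0) = 0, max(-31.5, 0) = 0, max(41.4, 0) = 41.4, max(70.56, 0) = 70.56
Node uu (S = 202.5): V_uu = 1/1.06·[0.5111·0.0000 + 0.4889·0.0000] = 0.0000
Node ud (S = 81): V_ud = 1/1.06·[0.5111·0.0000 + 0.4889·41.4000] = 19.0943
Node dd (S = 32.4): V_dd = 1/1.06·[0.5111·41.4000 + 0.4889·70.5600] = 52.5057
Node u (S = 135): V_u = 1/1.06·[0.5111·0.0000 + 0.4889·19.0943] = 8.8066
Node d (S = 54): V_d = 1/1.06·[0.5111·19.0943 + 0.4889·52.5057] = 33.4234
Node 0 (S = 90): V_0 = 1/1.06·[0.5111·8.8066 + 0.4889·33.4234] = 19.6618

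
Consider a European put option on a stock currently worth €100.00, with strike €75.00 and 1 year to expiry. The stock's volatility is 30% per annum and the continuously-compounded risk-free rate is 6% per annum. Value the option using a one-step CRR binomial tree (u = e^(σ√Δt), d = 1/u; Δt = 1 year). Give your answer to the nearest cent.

CRR parameters: u = e^(σ√Δt) = e^(0.3·√1) = 1.3499, d = 1/u = 0.7408
Per-period rate: rΔt = 0.06·1 = 0.06, so R = e^0.06 = 1.0618
Risk-neutral probability p = (e^0.06 − 0.7408)/(1.3499 − 0.7408) = 0.3210/0.6090 = 0.5271
Terminal stock prices: S_u = 135, S_d = 74.08
Terminal payoffs (K − S): max(-59.99, 0) = 0, max(0.9182, 0) = 0.9182
Node 0 (S = 100): V_0 = e^(−0.06)·[0.5271·0.0000 + 0.4729·0.9182] = 0.4089

€0.41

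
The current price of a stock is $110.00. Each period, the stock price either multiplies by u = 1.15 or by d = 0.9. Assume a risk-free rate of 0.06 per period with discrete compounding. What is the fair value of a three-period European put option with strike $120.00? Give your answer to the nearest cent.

$5.22

Risk-neutral probability p = (1 + 0.06 − 0.9)/(1.15 − 0.9) = 0.1600/0.2500 = 0.6400
Terminal stock prices: S_uuu = 167.3, S_uud = 130.9, S_udd = 102.5, S_ddd = 80.19
Terminal payoffs (K − S): max(-47.3, 0) = 0, max(-10.93, 0) = 0, max(17.54, 0) = 17.54, max(39.81, 0) = 39.81
Node uu (S = 145.5): V_uu = 1/1.06·[0.6400·0.0000 + 0.3600·0.0000] = 0.0000
Node ud (S = 113.8): V_ud = 1/1.06·[0.6400·0.0000 + 0.3600·17.5350] = 5.9553
Node dd (S = 89.1): V_dd = 1/1.06·[0.6400·17.5350 + 0.3600·39.8100] = 24.1075
Node u (S = 126.5): V_u = 1/1.06·[0.6400·0.0000 + 0.3600·5.9553] = 2.0225
Node d (S = 99): V_d = 1/1.06·[0.6400·5.9553 + 0.3600·24.1075] = 11.7831
Node 0 (S = 110): V_0 = 1/1.06·[0.6400·2.0225 + 0.3600·11.7831] = 5.2230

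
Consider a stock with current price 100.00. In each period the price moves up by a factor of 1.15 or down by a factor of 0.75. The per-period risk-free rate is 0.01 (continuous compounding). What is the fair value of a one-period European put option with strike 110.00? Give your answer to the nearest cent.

Risk-neutral probability p = (e^0.01 − 0.75)/(1.15 − 0.75) = 0.2601/0.4000 = 0.6501
Terminal stock prices: S_u = 115, S_d = 75
Terminal payoffs (K − S): max(-5, 0) = 0, max(35, 0) = 35
Node 0 (S = 100): V_0 = e^(−0.01)·[0.6501·0.0000 + 0.3499·35.0000] = 12.1238

12.12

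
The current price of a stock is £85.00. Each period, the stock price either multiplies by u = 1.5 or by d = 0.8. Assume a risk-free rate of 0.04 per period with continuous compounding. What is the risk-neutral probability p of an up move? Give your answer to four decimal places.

Risk-neutral probability p = (e^0.04 − 0.8)/(1.5 − 0.8) = 0.2408/0.7000 = 0.3440

p = 0.3440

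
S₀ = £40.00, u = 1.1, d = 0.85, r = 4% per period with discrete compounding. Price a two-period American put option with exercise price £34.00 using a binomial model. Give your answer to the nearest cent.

Risk-neutral probability p = (1 + 0.04 − 0.85)/(1.1 − 0.85) = 0.1900/0.2500 = 0.7600
Terminal stock prices: S_uu = 48.4, S_ud = 37.4, S_dd = 28.9
Terminal payoffs (K − S): max(-14.4, 0) = 0, max(-3.4, 0) = 0, max(5.1, 0) = 5.1
Node u (S = 44): continuation = 1/1.04·[0.7600·0.0000 + 0.2400·0.0000] = 0.0000; exercise value = 0.0000 ≤ continuation, so V_u = 0.0000
Node d (S = 34): continuation = 1/1.04·[0.7600·0.0000 + 0.2400·5.1000] = 1.1769; exercise value = 0.0000 ≤ continuation, so V_d = 1.1769
Node 0 (S = 40): continuation = 1/1.04·[0.7600·0.0000 + 0.2400·1.1769] = 0.2716; exercise value = 0.0000 ≤ continuation, so V_0 = 0.2716

£0.27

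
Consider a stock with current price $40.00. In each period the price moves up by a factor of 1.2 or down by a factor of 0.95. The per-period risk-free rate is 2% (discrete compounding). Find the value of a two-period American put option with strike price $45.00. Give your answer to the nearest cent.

Risk-neutral probability p = (1 + 0.02 − 0.95)/(1.2 − 0.95) = 0.0700/0.2500 = 0.2800
Terminal stock prices: S_uu = 57.6, S_ud = 45.6, S_dd = 36.1
Terminal payoffs (K − S): max(-12.6, 0) = 0, max(-0.6, 0) = 0, max(8.9, 0) = 8.9
Node u (S = 48): continuation = 1/1.02·[0.2800·0.0000 + 0.7200·0.0000] = 0.0000; exercise value = 0.0000 ≤ continuation, so V_u = 0.0000
Node d (S = 38): continuation = 1/1.02·[0.2800·0.0000 + 0.7200·8.9000] = 6.2824; exercise value = 7.0000 > continuation, so V_d = 7.0000 (exercise)
Node 0 (S = 40): continuation = 1/1.02·[0.2800·0.0000 + 0.7200·7.0000] = 4.9412; exercise value = 5.0000 > continuation, so V_0 = 5.0000 (exercise)

$5.00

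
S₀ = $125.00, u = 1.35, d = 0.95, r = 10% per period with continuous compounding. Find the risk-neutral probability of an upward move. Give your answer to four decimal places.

Risk-neutral probability p = (e^0.1 − 0.95)/(1.35 − 0.95) = 0.1552/0.4000 = 0.3879

p = 0.3879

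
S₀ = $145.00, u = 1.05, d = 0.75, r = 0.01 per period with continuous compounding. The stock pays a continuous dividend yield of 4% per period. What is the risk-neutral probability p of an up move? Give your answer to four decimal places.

p = 0.7348

Per-period risk-free factor R = e^0.01 = 1.0101; dividend-adjusted growth = e^(0.01−0.04) = 0.9704.
Risk-neutral probability p = (0.9704 − 0.75)/(1.05 − 0.75) = 0.2204/0.3000 = 0.7348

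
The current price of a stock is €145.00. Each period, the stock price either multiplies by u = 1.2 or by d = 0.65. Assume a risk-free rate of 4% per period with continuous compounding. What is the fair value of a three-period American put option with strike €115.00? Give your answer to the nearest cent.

Risk-neutral probability p = (e^0.04 − 0.65)/(1.2 − 0.65) = 0.3908/0.5500 = 0.7106
Terminal stock prices: S_uuu = 250.6, S_uud = 135.7, S_udd = 73.52, S_ddd = 39.82
Terminal payoffs (K − S): max(-135.6, 0) = 0, max(-20.72, 0) = 0, max(41.48, 0) = 41.48, max(75.18, 0) = 75.18
Node uu (S = 208.8): continuation = e^(−0.04)·[0.7106·0.0000 + 0.2894·0.0000] = 0.0000; exercise value = 0.0000 ≤ continuation, so V_uu = 0.0000
Node ud (S = 113.1): continuation = e^(−0.04)·[0.7106·0.0000 + 0.2894·41.4850] = 11.5364; exercise value = 1.9000 ≤ continuation, so V_ud = 11.5364
Node dd (S = 61.26): continuation = e^(−0.04)·[0.7106·41.4850 + 0.2894·75.1794] = 49.2283; exercise value = 53.7375 > continuation, so V_dd = 53.7375 (exercise)
Node u (S = 174): continuation = e^(−0.04)·[0.7106·0.0000 + 0.2894·11.5364] = 3.2081; exercise value = 0.0000 ≤ continuation, so V_u = 3.2081
Node d (S = 94.25): continuation = e^(−0.04)·[0.7106·11.5364 + 0.2894·53.7375] = 22.8196; exercise value = 20.7500 ≤ continuation, so V_d = 22.8196
Node 0 (S = 145): continuation = e^(−0.04)·[0.7106·3.2081 + 0.2894·22.8196] = 8.5360; exercise value = 0.0000 ≤ continuation, so V_0 = 8.5360

€8.54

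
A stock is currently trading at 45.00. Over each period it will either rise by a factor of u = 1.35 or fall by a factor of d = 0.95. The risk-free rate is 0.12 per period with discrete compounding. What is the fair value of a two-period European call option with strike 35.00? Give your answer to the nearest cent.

Risk-neutral probability p = (1 + 0.12 − 0.95)/(1.35 − 0.95) = 0.1700/0.4000 = 0.4250
Terminal stock prices: S_uu = 82.01, S_ud = 57.71, S_dd = 40.61
Terminal payoffs (S − K): max(47.01, 0) = 47.01, max(22.71, 0) = 22.71, max(5.612, 0) = 5.612
Node u (S = 60.75): V_u = 1/1.12·[0.4250·47.0125 + 0.5750·22.7125] = 29.5000
Node d (S = 42.75): V_d = 1/1.12·[0.4250·22.7125 + 0.5750·5.6125] = 11.5000
Node 0 (S = 45): V_0 = 1/1.12·[0.4250·29.5000 + 0.5750·11.5000] = 17.0982

17.10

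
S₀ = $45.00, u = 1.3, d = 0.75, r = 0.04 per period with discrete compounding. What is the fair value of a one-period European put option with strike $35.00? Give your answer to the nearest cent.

$0.57

Risk-neutral probability p = (1 + 0.04 − 0.75)/(1.3 − 0.75) = 0.2900/0.5500 = 0.5273
Terminal stock prices: S_u = 58.5, S_d = 33.75
Terminal payoffs (K − S): max(-23.5, 0) = 0, max(1.25, 0) = 1.25
Node 0 (S = 45): V_0 = 1/1.04·[0.5273·0.0000 + 0.4727·1.2500] = 0.5682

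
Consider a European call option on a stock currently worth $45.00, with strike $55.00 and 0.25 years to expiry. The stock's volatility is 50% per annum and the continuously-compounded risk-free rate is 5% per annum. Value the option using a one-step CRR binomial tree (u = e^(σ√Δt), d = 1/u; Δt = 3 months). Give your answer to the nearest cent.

$1.27

CRR parameters: u = e^(σ√Δt) = e^(0.5·√0.25) = 1.2840, d = 1/u = 0.7788
Per-period rate: rΔt = 0.05·0.25 = 0.0125, so R = e^0.0125 = 1.0126
Risk-neutral probability p = (e^0.0125 − 0.7788)/(1.2840 − 0.7788) = 0.2338/0.5052 = 0.4627
Terminal stock prices: S_u = 57.78, S_d = 35.05
Terminal payoffs (S − K): max(2.781, 0) = 2.781, max(-19.95, 0) = 0
Node 0 (S = 45): V_0 = e^(−0.0125)·[0.4627·2.7811 + 0.5373·0.0000] = 1.2709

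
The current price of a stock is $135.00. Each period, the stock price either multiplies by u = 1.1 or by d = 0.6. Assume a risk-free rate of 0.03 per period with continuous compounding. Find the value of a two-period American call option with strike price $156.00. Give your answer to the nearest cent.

$5.13

Risk-neutral probability p = (e^0.03 − 0.6)/(1.1 − 0.6) = 0.4305/0.5000 = 0.8609
Terminal stock prices: S_uu = 163.4, S_ud = 89.1, S_dd = 48.6
Terminal payoffs (S − K): max(7.35, 0) = 7.35, max(-66.9, 0) = 0, max(-107.4, 0) = 0
Node u (S = 148.5): continuation = e^(−0.03)·[0.8609·7.3500 + 0.1391·0.0000] = 6.1407; exercise value = 0.0000 ≤ continuation, so V_u = 6.1407
Node d (S = 81): continuation = e^(−0.03)·[0.8609·0.0000 + 0.1391·0.0000] = 0.0000; exercise value = 0.0000 ≤ continuation, so V_d = 0.0000
Node 0 (S = 135): continuation = e^(−0.03)·[0.8609·6.1407 + 0.1391·0.0000] = 5.1303; exercise value = 0.0000 ≤ continuation, so V_0 = 5.1303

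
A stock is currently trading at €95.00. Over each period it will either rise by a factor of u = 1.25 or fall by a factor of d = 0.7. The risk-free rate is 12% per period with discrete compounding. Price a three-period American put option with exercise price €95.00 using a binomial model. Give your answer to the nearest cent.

€7.72

Risk-neutral probability p = (1 + 0.12 − 0.7)/(1.25 − 0.7) = 0.4200/0.5500 = 0.7636
Terminal stock prices: S_uuu = 185.5, S_uud = 103.9, S_udd = 58.19, S_ddd = 32.58
Terminal payoffs (K − S): max(-90.55, 0) = 0, max(-8.906, 0) = 0, max(36.81, 0) = 36.81, max(62.42, 0) = 62.42
Node uu (S = 148.4): continuation = 1/1.12·[0.7636·0.0000 + 0.2364·0.0000] = 0.0000; exercise value = 0.0000 ≤ continuation, so V_uu = 0.0000
Node ud (S = 83.12): continuation = 1/1.12·[0.7636·0.0000 + 0.2364·36.8125] = 7.7689; exercise value = 11.8750 > continuation, so V_ud = 11.8750 (exercise)
Node dd (S = 46.55): continuation = 1/1.12·[0.7636·36.8125 + 0.2364·62.4150] = 38.2714; exercise value = 48.4500 > continuation, so V_dd = 48.4500 (exercise)
Node u (S = 118.8): continuation = 1/1.12·[0.7636·0.0000 + 0.2364·11.8750] = 2.5061; exercise value = 0.0000 ≤ continuation, so V_u = 2.5061
Node d (S = 66.5): continuation = 1/1.12·[0.7636·11.8750 + 0.2364·48.4500] = 18.3214; exercise value = 28.5000 > continuation, so V_d = 28.5000 (exercise)
Node 0 (S = 95): continuation = 1/1.12·[0.7636·2.5061 + 0.2364·28.5000] = 7.7233; exercise value = 0.0000 ≤ continuation, so V_0 = 7.7233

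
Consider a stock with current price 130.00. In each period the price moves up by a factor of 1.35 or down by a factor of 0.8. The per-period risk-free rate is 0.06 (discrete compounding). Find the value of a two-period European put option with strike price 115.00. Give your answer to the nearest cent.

Risk-neutral probability p = (1 + 0.06 − 0.8)/(1.35 − 0.8) = 0.2600/0.5500 = 0.4727
Terminal stock prices: S_uu = 236.9, S_ud = 140.4, S_dd = 83.2
Terminal payoffs (K − S): max(-121.9, 0) = 0, max(-25.4, 0) = 0, max(31.8, 0) = 31.8
Node u (S = 175.5): V_u = 1/1.06·[0.4727·0.0000 + 0.5273·0.0000] = 0.0000
Node d (S = 104): V_d = 1/1.06·[0.4727·0.0000 + 0.5273·31.8000] = 15.8182
Node 0 (S = 130): V_0 = 1/1.06·[0.4727·0.0000 + 0.5273·15.8182] = 7.8684

7.87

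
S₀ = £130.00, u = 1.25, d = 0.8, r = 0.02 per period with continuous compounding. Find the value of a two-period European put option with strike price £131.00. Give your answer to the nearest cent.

Risk-neutral probability p = (e^0.02 − 0.8)/(1.25 − 0.8) = 0.2202/0.4500 = 0.4893
Terminal stock prices: S_uu = 203.1, S_ud = 130, S_dd = 83.2
Terminal payoffs (K − S): max(-72.12, 0) = 0, max(1, 0) = 1, max(47.8, 0) = 47.8
Node u (S = 162.5): V_u = e^(−0.02)·[0.4893·0.0000 + 0.5107·1.0000] = 0.5006
Node d (S = 104): V_d = e^(−0.02)·[0.4893·1.0000 + 0.5107·47.8000] = 24.4060
Node 0 (S = 130): V_0 = e^(−0.02)·[0.4893·0.5006 + 0.5107·24.4060] = 12.4566

£12.46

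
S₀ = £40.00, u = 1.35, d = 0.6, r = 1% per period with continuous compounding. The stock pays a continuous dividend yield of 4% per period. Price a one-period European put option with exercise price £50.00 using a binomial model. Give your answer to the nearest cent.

Per-period risk-free factor R = e^0.01 = 1.0101; dividend-adjusted growth = e^(0.01−0.04) = 0.9704.
Risk-neutral probability p = (0.9704 − 0.6)/(1.35 − 0.6) = 0.3704/0.7500 = 0.4939
Terminal stock prices: S_u = 54, S_d = 24
Terminal payoffs (K − S): max(-4, 0) = 0, max(26, 0) = 26
Node 0 (S = 40): V_0 = e^(−0.01)·[0.4939·0.0000 + 0.5061·26.0000] = 13.0270

£13.03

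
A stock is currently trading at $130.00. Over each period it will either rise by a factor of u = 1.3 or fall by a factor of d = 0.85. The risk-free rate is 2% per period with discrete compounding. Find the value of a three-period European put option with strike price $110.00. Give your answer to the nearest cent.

$6.85

Risk-neutral probability p = (1 + 0.02 − 0.85)/(1.3 − 0.85) = 0.1700/0.4500 = 0.3778
Terminal stock prices: S_uuu = 285.6, S_uud = 186.7, S_udd = 122.1, S_ddd = 79.84
Terminal payoffs (K − S): max(-175.6, 0) = 0, max(-76.75, 0) = 0, max(-12.1, 0) = 0, max(30.16, 0) = 30.16
Node uu (S = 219.7): V_uu = 1/1.02·[0.3778·0.0000 + 0.6222·0.0000] = 0.0000
Node ud (S = 143.7): V_ud = 1/1.02·[0.3778·0.0000 + 0.6222·0.0000] = 0.0000
Node dd (S = 93.92): V_dd = 1/1.02·[0.3778·0.0000 + 0.6222·30.1638] = 18.4005
Node u (S = 169): V_u = 1/1.02·[0.3778·0.0000 + 0.6222·0.0000] = 0.0000
Node d (S = 110.5): V_d = 1/1.02·[0.3778·0.0000 + 0.6222·18.4005] = 11.2247
Node 0 (S = 130): V_0 = 1/1.02·[0.3778·0.0000 + 0.6222·11.2247] = 6.8473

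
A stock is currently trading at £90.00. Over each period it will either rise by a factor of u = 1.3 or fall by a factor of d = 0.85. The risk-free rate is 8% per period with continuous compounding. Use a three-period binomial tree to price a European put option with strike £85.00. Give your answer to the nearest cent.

Risk-neutral probability p = (e^0.08 − 0.85)/(1.3 − 0.85) = 0.2333/0.4500 = 0.5184
Terminal stock prices: S_uuu = 197.7, S_uud = 129.3, S_udd = 84.53, S_ddd = 55.27
Terminal payoffs (K − S): max(-112.7, 0) = 0, max(-44.29, 0) = 0, max(0.4675, 0) = 0.4675, max(29.73, 0) = 29.73
Node uu (S = 152.1): V_uu = e^(−0.08)·[0.5184·0.0000 + 0.4816·0.0000] = 0.0000
Node ud (S = 99.45): V_ud = e^(−0.08)·[0.5184·0.0000 + 0.4816·0.4675] = 0.2078
Node dd (S = 65.02): V_dd = e^(−0.08)·[0.5184·0.4675 + 0.4816·29.7288] = 13.4399
Node u (S = 117): V_u = e^(−0.08)·[0.5184·0.0000 + 0.4816·0.2078] = 0.0924
Node d (S = 76.5): V_d = e^(−0.08)·[0.5184·0.2078 + 0.4816·13.4399] = 6.0743
Node 0 (S = 90): V_0 = e^(−0.08)·[0.5184·0.0924 + 0.4816·6.0743] = 2.7446

£2.74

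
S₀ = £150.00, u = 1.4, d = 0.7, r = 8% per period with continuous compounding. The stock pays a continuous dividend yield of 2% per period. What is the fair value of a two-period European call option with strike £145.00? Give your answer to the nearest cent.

Per-period risk-free factor R = e^0.08 = 1.0833; dividend-adjusted growth = e^(0.08−0.02) = 1.0618.
Risk-neutral probability p = (1.0618 − 0.7)/(1.4 − 0.7) = 0.3618/0.7000 = 0.5169
Terminal stock prices: S_uu = 294, S_ud = 147, S_dd = 73.5
Terminal payoffs (S − K): max(149, 0) = 149, max(2, 0) = 2, max(-71.5, 0) = 0
Node u (S = 210): V_u = e^(−0.08)·[0.5169·149.0000 + 0.4831·2.0000] = 71.9899
Node d (S = 105): V_d = e^(−0.08)·[0.5169·2.0000 + 0.4831·0.0000] = 0.9543
Node 0 (S = 150): V_0 = e^(−0.08)·[0.5169·71.9899 + 0.4831·0.9543] = 34.7768

£34.78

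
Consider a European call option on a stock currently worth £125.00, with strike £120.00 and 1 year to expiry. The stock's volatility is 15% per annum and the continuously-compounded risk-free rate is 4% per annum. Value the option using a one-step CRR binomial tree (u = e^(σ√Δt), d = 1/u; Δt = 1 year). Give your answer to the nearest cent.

CRR parameters: u = e^(σ√Δt) = e^(0.15·√1) = 1.1618, d = 1/u = 0.8607
Per-period rate: rΔt = 0.04·1 = 0.04, so R = e^0.04 = 1.0408
Risk-neutral probability p = (e^0.04 − 0.8607)/(1.1618 − 0.8607) = 0.1801/0.3011 = 0.5981
Terminal stock prices: S_u = 145.2, S_d = 107.6
Terminal payoffs (S − K): max(25.23, 0) = 25.23, max(-12.41, 0) = 0
Node 0 (S = 125): V_0 = e^(−0.04)·[0.5981·25.2293 + 0.4019·0.0000] = 14.4979

£14.50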